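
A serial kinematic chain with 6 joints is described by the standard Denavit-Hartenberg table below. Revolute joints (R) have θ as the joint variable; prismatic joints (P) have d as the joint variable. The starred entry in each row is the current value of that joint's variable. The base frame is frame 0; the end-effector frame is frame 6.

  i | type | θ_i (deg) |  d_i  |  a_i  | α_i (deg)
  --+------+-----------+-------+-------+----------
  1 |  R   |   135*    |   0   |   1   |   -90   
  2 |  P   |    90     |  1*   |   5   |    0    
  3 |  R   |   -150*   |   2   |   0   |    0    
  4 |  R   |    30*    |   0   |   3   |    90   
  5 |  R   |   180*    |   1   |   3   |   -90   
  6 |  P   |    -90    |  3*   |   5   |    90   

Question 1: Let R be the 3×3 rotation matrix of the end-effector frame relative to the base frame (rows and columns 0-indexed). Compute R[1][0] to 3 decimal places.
-0.354

End-effector x-axis (col 0 of R) = (0.3536,-0.3536,0.8660)
R[1][0] = -0.3536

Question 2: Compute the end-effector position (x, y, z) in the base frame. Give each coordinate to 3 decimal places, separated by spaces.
after link 1: o_1 = (-0.7071, 0.7071, 0.0000)
after link 2: o_2 = (-1.4142, 0.0000, -5.0000)
after link 3: o_3 = (-2.8284, -1.4142, -5.0000)
after link 4: o_4 = (-4.6655, 0.4229, -3.5000)
after link 5: o_5 = (-2.4749, -1.7678, -4.1340)
after link 6: o_6 = (1.4142, -1.4142, 0.1962)

1.414 -1.414 0.196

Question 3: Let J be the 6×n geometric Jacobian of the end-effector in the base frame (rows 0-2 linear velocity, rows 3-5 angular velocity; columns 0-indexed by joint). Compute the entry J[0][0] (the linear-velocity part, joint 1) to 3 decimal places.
axis z_0 = ẑ; lever o_n−o_0 = (1.4142,-1.4142,0.1962)
cross product → J_v[:, 0] = (1.4142,1.4142,-0.0000)
J_ω[:, 0] = z_0
entry J[0][0] = 1.4142

1.414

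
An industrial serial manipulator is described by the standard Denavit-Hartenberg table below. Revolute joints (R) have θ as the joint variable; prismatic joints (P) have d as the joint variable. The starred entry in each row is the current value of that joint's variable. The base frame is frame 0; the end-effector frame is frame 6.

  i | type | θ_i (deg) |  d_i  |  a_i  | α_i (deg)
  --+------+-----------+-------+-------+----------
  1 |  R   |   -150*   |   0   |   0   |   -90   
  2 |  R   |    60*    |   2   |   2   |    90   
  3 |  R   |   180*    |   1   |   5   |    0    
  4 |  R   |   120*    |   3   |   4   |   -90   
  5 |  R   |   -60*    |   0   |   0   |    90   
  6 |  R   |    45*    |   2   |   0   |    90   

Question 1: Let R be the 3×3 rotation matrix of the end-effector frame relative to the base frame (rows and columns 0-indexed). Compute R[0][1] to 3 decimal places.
End-effector y-axis (col 1 of R) = (0.1875,-0.7578,0.6250)
R[0][1] = 0.1875

0.187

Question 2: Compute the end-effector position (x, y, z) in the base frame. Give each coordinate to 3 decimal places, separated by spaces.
after link 1: o_1 = (0.0000, 0.0000, 0.0000)
after link 2: o_2 = (0.1340, -2.2321, -1.7321)
after link 3: o_3 = (1.5490, -1.4151, 3.0981)
after link 4: o_4 = (-3.2990, -0.2141, 2.8660)
after link 5: o_5 = (-3.2990, -0.2141, 2.8660)
after link 6: o_6 = (-2.9240, -1.7296, 4.1160)

-2.924 -1.730 4.116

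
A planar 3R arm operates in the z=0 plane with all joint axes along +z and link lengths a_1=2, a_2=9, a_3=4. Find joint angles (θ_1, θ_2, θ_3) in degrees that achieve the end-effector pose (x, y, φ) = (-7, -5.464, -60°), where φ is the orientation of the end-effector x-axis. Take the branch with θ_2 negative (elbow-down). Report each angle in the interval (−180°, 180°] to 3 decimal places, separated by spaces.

-90.000 -90.001 120.001

wrist centre = target − a_3·(cos φ, sin φ) = (-9.0000, -1.9999)
cos θ_2 = (84.9996−2²−9²)/(2·2·9) = -0.0000; θ_2 = -90.0006° (elbow-down)
β = atan2(-1.9999,-9.0000) = -167.4718°; ψ = atan2(-9.0000,1.9999) = -77.4718°
θ_1 = β − ψ = -90.0000°
θ_3 = φ − θ_1 − θ_2 = 120.0006° (wrapped to (-180°,180°])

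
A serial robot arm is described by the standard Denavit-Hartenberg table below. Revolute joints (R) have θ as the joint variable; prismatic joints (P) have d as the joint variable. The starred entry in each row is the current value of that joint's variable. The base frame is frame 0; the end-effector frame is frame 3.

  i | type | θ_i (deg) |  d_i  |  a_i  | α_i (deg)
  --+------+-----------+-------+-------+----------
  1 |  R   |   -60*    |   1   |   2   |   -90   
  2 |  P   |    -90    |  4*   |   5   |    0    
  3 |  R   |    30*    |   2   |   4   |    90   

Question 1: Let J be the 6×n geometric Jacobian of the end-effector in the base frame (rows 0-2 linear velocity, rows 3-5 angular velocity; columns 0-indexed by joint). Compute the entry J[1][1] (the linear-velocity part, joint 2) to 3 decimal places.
prismatic axis z_1 = (0.8660,0.5000,0.0000)
J_v[:, 1] = z_1; J_ω[:, 1] = (0,0,0)
entry J[1][1] = 0.5000

0.500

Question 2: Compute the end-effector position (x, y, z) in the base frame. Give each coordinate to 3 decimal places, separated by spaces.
7.196 -0.464 9.464

after link 1: o_1 = (1.0000, -1.7321, 1.0000)
after link 2: o_2 = (4.4641, 0.2679, 6.0000)
after link 3: o_3 = (7.1962, -0.4641, 9.4641)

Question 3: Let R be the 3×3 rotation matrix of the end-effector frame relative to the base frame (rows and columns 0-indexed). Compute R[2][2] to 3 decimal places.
0.500

End-effector z-axis (col 2 of R) = (-0.4330,0.7500,0.5000)
R[2][2] = 0.5000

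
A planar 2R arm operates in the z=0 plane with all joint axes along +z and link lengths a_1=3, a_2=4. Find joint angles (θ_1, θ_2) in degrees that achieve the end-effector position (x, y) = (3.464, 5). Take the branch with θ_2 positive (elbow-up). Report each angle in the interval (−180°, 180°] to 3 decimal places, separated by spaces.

cos θ_2 = (36.9993−3²−4²)/(2·3·4) = 0.5000; θ_2 = 60.0019° (elbow-up)
β = atan2(5.0000,3.4640) = 55.2858°; ψ = atan2(3.4642,4.9999) = 34.7162°
θ_1 = β − ψ = 20.5696°

20.570 60.002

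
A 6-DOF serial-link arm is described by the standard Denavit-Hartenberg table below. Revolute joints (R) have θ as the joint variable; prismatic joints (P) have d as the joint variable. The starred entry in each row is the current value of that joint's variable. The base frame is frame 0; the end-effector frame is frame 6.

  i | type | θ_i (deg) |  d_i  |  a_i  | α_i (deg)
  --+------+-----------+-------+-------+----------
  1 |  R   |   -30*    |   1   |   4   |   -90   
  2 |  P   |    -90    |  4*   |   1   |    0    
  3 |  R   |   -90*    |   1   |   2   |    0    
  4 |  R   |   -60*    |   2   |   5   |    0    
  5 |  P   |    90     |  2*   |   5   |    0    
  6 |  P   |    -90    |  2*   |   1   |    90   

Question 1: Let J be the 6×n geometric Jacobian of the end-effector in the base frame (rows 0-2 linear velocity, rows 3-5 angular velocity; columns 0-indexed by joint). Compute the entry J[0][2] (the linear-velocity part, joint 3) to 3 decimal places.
axis z_2 = (0.5000,0.8660,0.0000); lever o_n−o_2 = (-4.5801,10.7272,-2.6962)
cross product → J_v[:, 2] = (-2.3349,1.3481,9.3301)
J_ω[:, 2] = z_2
entry J[0][2] = -2.3349

-2.335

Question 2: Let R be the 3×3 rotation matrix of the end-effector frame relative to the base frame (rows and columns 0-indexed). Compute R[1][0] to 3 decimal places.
End-effector x-axis (col 0 of R) = (-0.4330,0.2500,-0.8660)
R[1][0] = 0.2500

0.250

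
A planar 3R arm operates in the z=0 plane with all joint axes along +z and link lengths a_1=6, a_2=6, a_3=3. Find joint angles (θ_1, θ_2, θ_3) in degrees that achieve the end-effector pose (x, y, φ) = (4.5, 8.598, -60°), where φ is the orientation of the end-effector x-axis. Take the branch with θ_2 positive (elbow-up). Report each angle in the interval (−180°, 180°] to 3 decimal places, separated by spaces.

wrist centre = target − a_3·(cos φ, sin φ) = (3.0000, 11.1961)
cos θ_2 = (134.3521−6²−6²)/(2·6·6) = 0.8660; θ_2 = 30.0027° (elbow-up)
β = atan2(11.1961,3.0000) = 74.9999°; ψ = atan2(3.0002,11.1960) = 15.0014°
θ_1 = β − ψ = 59.9985°
θ_3 = φ − θ_1 − θ_2 = -150.0013° (wrapped to (-180°,180°])

59.999 30.003 -150.001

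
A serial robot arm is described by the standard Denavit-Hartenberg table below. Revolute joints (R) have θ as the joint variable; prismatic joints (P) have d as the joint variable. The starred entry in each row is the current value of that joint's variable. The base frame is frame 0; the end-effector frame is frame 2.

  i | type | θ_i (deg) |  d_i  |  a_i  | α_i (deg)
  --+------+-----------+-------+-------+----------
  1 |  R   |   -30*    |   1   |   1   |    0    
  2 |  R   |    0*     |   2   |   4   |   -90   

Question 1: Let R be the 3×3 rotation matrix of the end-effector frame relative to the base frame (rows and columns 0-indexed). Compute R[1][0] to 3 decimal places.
-0.500

End-effector x-axis (col 0 of R) = (0.8660,-0.5000,0.0000)
R[1][0] = -0.5000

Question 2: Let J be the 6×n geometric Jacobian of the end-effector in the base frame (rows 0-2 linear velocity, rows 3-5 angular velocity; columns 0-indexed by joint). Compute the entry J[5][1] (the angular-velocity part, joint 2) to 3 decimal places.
axis z_1 = (0.0000,0.0000,1.0000); lever o_n−o_1 = (3.4641,-2.0000,2.0000)
cross product → J_v[:, 1] = (2.0000,3.4641,-0.0000)
J_ω[:, 1] = z_1
entry J[5][1] = 1.0000

1.000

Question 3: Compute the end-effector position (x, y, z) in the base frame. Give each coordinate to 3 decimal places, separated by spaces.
4.330 -2.500 3.000

after link 1: o_1 = (0.8660, -0.5000, 1.0000)
after link 2: o_2 = (4.3301, -2.5000, 3.0000)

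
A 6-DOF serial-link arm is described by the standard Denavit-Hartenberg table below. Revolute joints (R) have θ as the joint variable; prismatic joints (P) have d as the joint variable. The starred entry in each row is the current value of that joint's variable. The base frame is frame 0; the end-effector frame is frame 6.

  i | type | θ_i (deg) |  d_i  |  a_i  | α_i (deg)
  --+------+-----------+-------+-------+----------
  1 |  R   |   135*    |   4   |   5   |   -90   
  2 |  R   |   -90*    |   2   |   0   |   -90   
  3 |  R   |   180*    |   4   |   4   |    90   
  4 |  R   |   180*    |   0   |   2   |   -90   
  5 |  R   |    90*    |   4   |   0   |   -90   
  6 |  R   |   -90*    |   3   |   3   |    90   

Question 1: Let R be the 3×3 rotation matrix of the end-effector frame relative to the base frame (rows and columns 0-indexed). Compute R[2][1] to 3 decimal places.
End-effector y-axis (col 1 of R) = (0.0000,-0.0000,-1.0000)
R[2][1] = -1.0000

-1.000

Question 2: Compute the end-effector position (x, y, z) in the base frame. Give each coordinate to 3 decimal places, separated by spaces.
after link 1: o_1 = (-3.5355, 3.5355, 4.0000)
after link 2: o_2 = (-4.9497, 2.1213, 4.0000)
after link 3: o_3 = (-7.7782, 4.9497, -0.0000)
after link 4: o_4 = (-7.7782, 4.9497, 2.0000)
after link 5: o_5 = (-4.9497, 2.1213, 2.0000)
after link 6: o_6 = (-2.8284, -0.0000, -1.0000)

-2.828 -0.000 -1.000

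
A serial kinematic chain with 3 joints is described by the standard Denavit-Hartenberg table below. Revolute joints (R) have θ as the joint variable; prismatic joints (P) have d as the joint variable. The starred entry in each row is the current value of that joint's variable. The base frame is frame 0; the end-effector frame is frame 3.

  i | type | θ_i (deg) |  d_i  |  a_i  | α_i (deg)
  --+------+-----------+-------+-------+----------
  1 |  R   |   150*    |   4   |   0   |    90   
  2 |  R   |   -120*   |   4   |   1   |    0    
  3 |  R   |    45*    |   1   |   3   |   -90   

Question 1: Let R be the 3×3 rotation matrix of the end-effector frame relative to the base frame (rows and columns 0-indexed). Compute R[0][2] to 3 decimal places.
-0.837

End-effector z-axis (col 2 of R) = (-0.8365,0.4830,0.2588)
R[0][2] = -0.8365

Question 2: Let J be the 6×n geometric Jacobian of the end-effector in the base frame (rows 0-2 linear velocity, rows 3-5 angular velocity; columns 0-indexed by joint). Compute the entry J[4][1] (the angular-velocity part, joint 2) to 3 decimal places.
axis z_1 = (0.5000,0.8660,0.0000); lever o_n−o_1 = (2.2606,4.4684,-3.7638)
cross product → J_v[:, 1] = (-3.2595,1.8819,0.2765)
J_ω[:, 1] = z_1
entry J[4][1] = 0.8660

0.866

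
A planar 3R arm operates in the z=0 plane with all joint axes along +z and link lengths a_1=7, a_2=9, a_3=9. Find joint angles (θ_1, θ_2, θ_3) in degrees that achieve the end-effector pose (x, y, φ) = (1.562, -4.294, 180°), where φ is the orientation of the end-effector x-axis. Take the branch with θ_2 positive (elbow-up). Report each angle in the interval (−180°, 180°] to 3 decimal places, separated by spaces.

wrist centre = target − a_3·(cos φ, sin φ) = (10.5620, -4.2940)
cos θ_2 = (129.9943−7²−9²)/(2·7·9) = -0.0000; θ_2 = 90.0026° (elbow-up)
β = atan2(-4.2940,10.5620) = -22.1243°; ψ = atan2(9.0000,6.9996) = 52.1266°
θ_1 = β − ψ = -74.2509°
θ_3 = φ − θ_1 − θ_2 = 164.2483° (wrapped to (-180°,180°])

-74.251 90.003 164.248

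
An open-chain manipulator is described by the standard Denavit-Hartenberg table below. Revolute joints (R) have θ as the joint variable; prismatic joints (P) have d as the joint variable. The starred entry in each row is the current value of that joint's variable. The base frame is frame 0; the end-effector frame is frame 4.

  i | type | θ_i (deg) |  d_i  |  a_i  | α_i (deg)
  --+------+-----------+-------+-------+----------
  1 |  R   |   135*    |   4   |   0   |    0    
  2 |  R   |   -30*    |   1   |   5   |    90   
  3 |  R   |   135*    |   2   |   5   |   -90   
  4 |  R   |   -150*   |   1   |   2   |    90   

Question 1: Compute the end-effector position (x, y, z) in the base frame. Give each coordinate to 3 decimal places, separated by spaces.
2.385 2.691 6.604

after link 1: o_1 = (0.0000, 0.0000, 4.0000)
after link 2: o_2 = (-1.2941, 4.8296, 5.0000)
after link 3: o_3 = (1.5528, 1.9322, 8.5355)
after link 4: o_4 = (2.3848, 2.6910, 6.6037)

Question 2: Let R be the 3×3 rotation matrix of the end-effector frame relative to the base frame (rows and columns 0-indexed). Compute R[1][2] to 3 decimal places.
End-effector z-axis (col 2 of R) = (-0.9280,0.1174,-0.3536)
R[1][2] = 0.1174

0.117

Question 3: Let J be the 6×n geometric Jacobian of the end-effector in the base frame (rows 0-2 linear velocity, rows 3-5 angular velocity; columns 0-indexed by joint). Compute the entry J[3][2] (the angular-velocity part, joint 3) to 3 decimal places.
axis z_2 = (0.9659,0.2588,0.0000); lever o_n−o_2 = (3.6789,-2.1386,1.6037)
cross product → J_v[:, 2] = (0.4151,-1.5490,-3.0179)
J_ω[:, 2] = z_2
entry J[3][2] = 0.9659

0.966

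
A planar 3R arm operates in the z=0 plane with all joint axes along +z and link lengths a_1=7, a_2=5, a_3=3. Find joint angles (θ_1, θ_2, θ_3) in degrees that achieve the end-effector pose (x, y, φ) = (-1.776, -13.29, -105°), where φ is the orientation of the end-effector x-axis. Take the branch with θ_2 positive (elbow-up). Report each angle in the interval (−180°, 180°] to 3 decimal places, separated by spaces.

-119.999 60.002 -45.004

wrist centre = target − a_3·(cos φ, sin φ) = (-0.9995, -10.3922)
cos θ_2 = (108.9974−7²−5²)/(2·7·5) = 0.5000; θ_2 = 60.0025° (elbow-up)
β = atan2(-10.3922,-0.9995) = -95.4939°; ψ = atan2(4.3302,9.4998) = 24.5046°
θ_1 = β − ψ = -119.9985°
θ_3 = φ − θ_1 − θ_2 = -45.0040° (wrapped to (-180°,180°])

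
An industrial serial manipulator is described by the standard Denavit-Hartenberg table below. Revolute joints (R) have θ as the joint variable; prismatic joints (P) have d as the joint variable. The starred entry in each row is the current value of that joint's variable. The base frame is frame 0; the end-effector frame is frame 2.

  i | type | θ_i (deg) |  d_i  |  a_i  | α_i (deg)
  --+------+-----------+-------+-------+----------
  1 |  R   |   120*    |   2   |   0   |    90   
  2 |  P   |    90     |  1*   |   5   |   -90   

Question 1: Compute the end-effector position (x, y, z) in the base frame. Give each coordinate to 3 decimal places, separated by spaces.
after link 1: o_1 = (0.0000, 0.0000, 2.0000)
after link 2: o_2 = (0.8660, 0.5000, 7.0000)

0.866 0.500 7.000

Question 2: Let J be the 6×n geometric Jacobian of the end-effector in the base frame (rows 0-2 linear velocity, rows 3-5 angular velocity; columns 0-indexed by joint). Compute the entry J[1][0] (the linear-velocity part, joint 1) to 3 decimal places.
axis z_0 = ẑ; lever o_n−o_0 = (0.8660,0.5000,7.0000)
cross product → J_v[:, 0] = (-0.5000,0.8660,0.0000)
J_ω[:, 0] = z_0
entry J[1][0] = 0.8660

0.866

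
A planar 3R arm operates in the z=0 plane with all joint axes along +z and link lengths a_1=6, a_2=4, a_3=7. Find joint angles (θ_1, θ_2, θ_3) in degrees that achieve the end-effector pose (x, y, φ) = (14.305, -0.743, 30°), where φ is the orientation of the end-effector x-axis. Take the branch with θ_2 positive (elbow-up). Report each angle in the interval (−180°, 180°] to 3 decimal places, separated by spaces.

wrist centre = target − a_3·(cos φ, sin φ) = (8.2428, -4.2430)
cos θ_2 = (85.9472−6²−4²)/(2·6·4) = 0.7072; θ_2 = 44.9898° (elbow-up)
β = atan2(-4.2430,8.2428) = -27.2372°; ψ = atan2(2.8279,8.8289) = 17.7604°
θ_1 = β − ψ = -44.9975°
θ_3 = φ − θ_1 − θ_2 = 30.0077° (wrapped to (-180°,180°])

-44.998 44.990 30.008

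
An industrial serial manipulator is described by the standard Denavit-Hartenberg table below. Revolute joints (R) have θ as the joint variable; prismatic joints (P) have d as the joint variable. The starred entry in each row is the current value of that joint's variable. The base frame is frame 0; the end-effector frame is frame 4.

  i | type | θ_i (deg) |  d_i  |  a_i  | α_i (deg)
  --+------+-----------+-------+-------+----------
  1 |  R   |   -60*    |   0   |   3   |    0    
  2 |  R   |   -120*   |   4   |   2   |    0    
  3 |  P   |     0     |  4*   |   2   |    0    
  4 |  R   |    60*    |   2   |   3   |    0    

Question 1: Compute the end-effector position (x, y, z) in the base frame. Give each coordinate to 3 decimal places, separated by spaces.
after link 1: o_1 = (1.5000, -2.5981, 0.0000)
after link 2: o_2 = (-0.5000, -2.5981, 4.0000)
after link 3: o_3 = (-2.5000, -2.5981, 8.0000)
after link 4: o_4 = (-4.0000, -5.1962, 10.0000)

-4.000 -5.196 10.000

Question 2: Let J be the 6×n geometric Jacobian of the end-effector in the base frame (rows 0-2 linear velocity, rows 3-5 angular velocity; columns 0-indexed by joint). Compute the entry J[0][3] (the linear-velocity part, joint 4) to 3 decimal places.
2.598

axis z_3 = (0.0000,0.0000,1.0000); lever o_n−o_3 = (-1.5000,-2.5981,2.0000)
cross product → J_v[:, 3] = (2.5981,-1.5000,0.0000)
J_ω[:, 3] = z_3
entry J[0][3] = 2.5981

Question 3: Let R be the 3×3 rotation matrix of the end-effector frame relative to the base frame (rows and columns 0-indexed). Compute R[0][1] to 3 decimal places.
End-effector y-axis (col 1 of R) = (0.8660,-0.5000,0.0000)
R[0][1] = 0.8660

0.866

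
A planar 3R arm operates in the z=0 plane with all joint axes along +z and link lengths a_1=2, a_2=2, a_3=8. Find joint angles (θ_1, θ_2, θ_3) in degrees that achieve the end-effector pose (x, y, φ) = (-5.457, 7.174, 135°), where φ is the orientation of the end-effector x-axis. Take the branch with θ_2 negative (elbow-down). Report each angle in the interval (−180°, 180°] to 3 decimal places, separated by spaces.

wrist centre = target − a_3·(cos φ, sin φ) = (0.1999, 1.5171)
cos θ_2 = (2.3417−2²−2²)/(2·2·2) = -0.7073; θ_2 = -135.0149° (elbow-down)
β = atan2(1.5171,0.1999) = 82.4956°; ψ = atan2(-1.4138,0.5854) = -67.5075°
θ_1 = β − ψ = 150.0031°
θ_3 = φ − θ_1 − θ_2 = 120.0118° (wrapped to (-180°,180°])

150.003 -135.015 120.012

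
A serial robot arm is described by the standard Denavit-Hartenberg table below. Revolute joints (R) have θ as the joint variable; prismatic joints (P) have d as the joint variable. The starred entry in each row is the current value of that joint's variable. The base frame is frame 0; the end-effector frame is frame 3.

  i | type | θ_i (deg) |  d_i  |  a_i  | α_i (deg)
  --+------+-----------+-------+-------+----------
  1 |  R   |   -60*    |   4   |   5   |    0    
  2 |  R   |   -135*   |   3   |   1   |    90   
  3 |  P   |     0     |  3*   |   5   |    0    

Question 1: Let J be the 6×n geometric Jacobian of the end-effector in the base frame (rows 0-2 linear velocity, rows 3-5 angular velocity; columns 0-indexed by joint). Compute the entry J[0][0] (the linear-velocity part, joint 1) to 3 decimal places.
axis z_0 = ẑ; lever o_n−o_0 = (-2.5191,0.1206,7.0000)
cross product → J_v[:, 0] = (-0.1206,-2.5191,0.0000)
J_ω[:, 0] = z_0
entry J[0][0] = -0.1206

-0.121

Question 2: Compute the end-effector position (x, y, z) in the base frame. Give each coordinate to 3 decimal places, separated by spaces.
-2.519 0.121 7.000

after link 1: o_1 = (2.5000, -4.3301, 4.0000)
after link 2: o_2 = (1.5341, -4.0713, 7.0000)
after link 3: o_3 = (-2.5191, 0.1206, 7.0000)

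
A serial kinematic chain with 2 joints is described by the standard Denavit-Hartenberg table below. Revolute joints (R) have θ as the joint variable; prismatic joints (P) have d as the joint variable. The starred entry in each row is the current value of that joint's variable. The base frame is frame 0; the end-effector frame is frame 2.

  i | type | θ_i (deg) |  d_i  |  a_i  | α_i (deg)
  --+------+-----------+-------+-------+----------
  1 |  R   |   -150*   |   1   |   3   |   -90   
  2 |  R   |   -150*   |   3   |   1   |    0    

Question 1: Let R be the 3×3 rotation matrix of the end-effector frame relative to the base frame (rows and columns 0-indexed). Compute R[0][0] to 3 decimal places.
0.750

End-effector x-axis (col 0 of R) = (0.7500,0.4330,0.5000)
R[0][0] = 0.7500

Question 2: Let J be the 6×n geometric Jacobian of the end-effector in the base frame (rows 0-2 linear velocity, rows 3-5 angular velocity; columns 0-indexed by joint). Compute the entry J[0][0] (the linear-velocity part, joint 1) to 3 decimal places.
axis z_0 = ẑ; lever o_n−o_0 = (-0.3481,-3.6651,1.5000)
cross product → J_v[:, 0] = (3.6651,-0.3481,0.0000)
J_ω[:, 0] = z_0
entry J[0][0] = 3.6651

3.665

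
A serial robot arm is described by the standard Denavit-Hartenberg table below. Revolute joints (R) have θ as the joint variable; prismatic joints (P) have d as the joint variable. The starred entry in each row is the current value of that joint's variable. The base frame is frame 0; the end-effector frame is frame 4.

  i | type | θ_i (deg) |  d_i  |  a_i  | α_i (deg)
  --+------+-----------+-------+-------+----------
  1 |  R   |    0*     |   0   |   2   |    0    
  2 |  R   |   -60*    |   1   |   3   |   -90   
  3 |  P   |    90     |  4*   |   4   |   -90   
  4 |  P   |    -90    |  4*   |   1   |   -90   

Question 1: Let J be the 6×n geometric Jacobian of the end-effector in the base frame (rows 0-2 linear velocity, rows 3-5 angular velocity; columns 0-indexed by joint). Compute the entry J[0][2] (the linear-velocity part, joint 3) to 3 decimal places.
0.866

prismatic axis z_2 = (0.8660,0.5000,0.0000)
J_v[:, 2] = z_2; J_ω[:, 2] = (0,0,0)
entry J[0][2] = 0.8660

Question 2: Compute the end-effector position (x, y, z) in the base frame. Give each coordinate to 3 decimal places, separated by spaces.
5.830 3.366 -3.000

after link 1: o_1 = (2.0000, 0.0000, 0.0000)
after link 2: o_2 = (3.5000, -2.5981, 1.0000)
after link 3: o_3 = (6.9641, -0.5981, -3.0000)
after link 4: o_4 = (5.8301, 3.3660, -3.0000)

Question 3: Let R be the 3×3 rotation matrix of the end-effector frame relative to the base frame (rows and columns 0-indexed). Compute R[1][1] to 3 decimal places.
End-effector y-axis (col 1 of R) = (0.5000,-0.8660,-0.0000)
R[1][1] = -0.8660

-0.866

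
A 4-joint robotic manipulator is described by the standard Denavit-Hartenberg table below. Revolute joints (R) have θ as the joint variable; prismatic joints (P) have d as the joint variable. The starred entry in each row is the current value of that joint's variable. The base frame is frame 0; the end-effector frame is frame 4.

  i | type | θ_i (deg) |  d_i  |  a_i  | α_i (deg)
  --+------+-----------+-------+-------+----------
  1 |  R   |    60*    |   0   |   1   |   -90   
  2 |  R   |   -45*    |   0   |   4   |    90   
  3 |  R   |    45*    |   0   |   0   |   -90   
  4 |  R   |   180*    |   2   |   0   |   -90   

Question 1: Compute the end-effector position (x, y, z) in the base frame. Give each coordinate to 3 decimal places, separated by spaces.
after link 1: o_1 = (0.5000, 0.8660, 0.0000)
after link 2: o_2 = (1.9142, 3.3155, 2.8284)
after link 3: o_3 = (1.9142, 3.3155, 2.8284)
after link 4: o_4 = (0.1895, 3.1566, 1.8284)

0.189 3.157 1.828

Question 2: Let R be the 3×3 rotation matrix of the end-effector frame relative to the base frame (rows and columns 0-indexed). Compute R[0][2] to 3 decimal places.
End-effector z-axis (col 2 of R) = (-0.3536,-0.6124,0.7071)
R[0][2] = -0.3536

-0.354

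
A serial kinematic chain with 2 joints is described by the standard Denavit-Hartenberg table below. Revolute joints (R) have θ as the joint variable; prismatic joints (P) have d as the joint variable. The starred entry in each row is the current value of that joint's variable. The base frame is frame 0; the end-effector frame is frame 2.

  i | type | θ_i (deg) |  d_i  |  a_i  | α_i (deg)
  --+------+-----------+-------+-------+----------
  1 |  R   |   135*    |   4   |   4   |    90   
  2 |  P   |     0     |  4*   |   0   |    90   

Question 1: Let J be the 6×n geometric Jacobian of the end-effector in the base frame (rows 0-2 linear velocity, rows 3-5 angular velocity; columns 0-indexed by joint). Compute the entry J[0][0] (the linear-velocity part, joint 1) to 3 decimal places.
axis z_0 = ẑ; lever o_n−o_0 = (0.0000,5.6569,4.0000)
cross product → J_v[:, 0] = (-5.6569,0.0000,0.0000)
J_ω[:, 0] = z_0
entry J[0][0] = -5.6569

-5.657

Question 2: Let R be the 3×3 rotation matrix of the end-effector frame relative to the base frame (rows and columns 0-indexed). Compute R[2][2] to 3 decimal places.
-1.000

End-effector z-axis (col 2 of R) = (0.0000,0.0000,-1.0000)
R[2][2] = -1.0000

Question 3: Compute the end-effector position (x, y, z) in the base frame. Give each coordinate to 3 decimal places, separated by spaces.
after link 1: o_1 = (-2.8284, 2.8284, 4.0000)
after link 2: o_2 = (0.0000, 5.6569, 4.0000)

0.000 5.657 4.000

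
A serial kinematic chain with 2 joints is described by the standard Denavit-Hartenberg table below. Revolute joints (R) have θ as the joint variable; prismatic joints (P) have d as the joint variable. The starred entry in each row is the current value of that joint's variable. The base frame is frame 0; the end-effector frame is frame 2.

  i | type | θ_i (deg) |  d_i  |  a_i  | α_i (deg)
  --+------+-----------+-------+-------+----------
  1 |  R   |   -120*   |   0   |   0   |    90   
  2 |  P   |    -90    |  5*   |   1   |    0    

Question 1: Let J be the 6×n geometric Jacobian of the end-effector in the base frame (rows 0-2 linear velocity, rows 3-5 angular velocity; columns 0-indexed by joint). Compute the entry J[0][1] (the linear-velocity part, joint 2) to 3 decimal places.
-0.866

prismatic axis z_1 = (-0.8660,0.5000,0.0000)
J_v[:, 1] = z_1; J_ω[:, 1] = (0,0,0)
entry J[0][1] = -0.8660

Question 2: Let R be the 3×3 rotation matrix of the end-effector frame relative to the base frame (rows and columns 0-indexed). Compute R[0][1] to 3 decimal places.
-0.500

End-effector y-axis (col 1 of R) = (-0.5000,-0.8660,0.0000)
R[0][1] = -0.5000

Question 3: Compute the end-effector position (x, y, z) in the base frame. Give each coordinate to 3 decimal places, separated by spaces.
after link 1: o_1 = (0.0000, 0.0000, 0.0000)
after link 2: o_2 = (-4.3301, 2.5000, -1.0000)

-4.330 2.500 -1.000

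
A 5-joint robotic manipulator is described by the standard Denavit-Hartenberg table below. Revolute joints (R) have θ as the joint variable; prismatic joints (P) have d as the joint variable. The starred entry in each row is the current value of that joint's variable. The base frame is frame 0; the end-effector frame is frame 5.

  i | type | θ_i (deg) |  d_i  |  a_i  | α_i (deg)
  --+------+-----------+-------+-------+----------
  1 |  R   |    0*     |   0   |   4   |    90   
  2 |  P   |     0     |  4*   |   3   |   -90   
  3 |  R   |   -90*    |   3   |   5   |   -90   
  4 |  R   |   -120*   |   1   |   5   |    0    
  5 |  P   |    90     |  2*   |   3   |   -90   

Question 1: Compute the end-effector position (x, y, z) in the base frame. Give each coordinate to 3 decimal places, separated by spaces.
after link 1: o_1 = (4.0000, 0.0000, 0.0000)
after link 2: o_2 = (7.0000, -4.0000, 0.0000)
after link 3: o_3 = (7.0000, -9.0000, 3.0000)
after link 4: o_4 = (8.0000, -6.5000, 7.3301)
after link 5: o_5 = (10.0000, -9.0981, 8.8301)

10.000 -9.098 8.830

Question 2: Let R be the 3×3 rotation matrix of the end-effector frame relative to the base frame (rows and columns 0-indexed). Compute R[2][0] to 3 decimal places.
End-effector x-axis (col 0 of R) = (0.0000,-0.8660,0.5000)
R[2][0] = 0.5000

0.500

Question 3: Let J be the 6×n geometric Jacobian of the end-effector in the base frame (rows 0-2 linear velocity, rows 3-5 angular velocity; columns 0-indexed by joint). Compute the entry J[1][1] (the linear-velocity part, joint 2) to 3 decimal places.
-1.000

prismatic axis z_1 = (0.0000,-1.0000,0.0000)
J_v[:, 1] = z_1; J_ω[:, 1] = (0,0,0)
entry J[1][1] = -1.0000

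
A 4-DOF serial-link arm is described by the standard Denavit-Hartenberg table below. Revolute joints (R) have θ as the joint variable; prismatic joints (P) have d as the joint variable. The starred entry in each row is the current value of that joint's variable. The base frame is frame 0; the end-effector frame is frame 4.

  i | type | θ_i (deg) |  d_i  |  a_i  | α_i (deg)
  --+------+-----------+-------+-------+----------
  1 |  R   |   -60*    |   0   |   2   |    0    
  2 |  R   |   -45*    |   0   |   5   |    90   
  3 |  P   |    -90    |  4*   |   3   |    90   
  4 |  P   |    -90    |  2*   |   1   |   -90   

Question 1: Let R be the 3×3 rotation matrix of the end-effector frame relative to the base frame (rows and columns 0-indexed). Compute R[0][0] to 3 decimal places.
End-effector x-axis (col 0 of R) = (0.9659,-0.2588,-0.0000)
R[0][0] = 0.9659

0.966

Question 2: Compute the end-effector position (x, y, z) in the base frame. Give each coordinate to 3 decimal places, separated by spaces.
-2.674 -3.853 -3.000

after link 1: o_1 = (1.0000, -1.7321, 0.0000)
after link 2: o_2 = (-0.2941, -6.5617, 0.0000)
after link 3: o_3 = (-4.1578, -5.5264, -3.0000)
after link 4: o_4 = (-2.6742, -3.8534, -3.0000)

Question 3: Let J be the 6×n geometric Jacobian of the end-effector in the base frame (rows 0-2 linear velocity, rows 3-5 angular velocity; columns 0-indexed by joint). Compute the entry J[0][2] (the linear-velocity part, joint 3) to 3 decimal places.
prismatic axis z_2 = (-0.9659,0.2588,0.0000)
J_v[:, 2] = z_2; J_ω[:, 2] = (0,0,0)
entry J[0][2] = -0.9659

-0.966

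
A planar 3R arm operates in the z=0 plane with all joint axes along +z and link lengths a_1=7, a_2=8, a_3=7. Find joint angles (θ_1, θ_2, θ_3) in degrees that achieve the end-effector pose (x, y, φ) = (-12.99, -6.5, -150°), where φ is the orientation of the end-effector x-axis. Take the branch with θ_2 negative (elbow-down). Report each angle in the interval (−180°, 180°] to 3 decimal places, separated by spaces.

wrist centre = target − a_3·(cos φ, sin φ) = (-6.9278, -3.0000)
cos θ_2 = (56.9947−7²−8²)/(2·7·8) = -0.5000; θ_2 = -120.0031° (elbow-down)
β = atan2(-3.0000,-6.9278) = -156.5856°; ψ = atan2(-6.9280,2.9996) = -66.5887°
θ_1 = β − ψ = -89.9969°
θ_3 = φ − θ_1 − θ_2 = 60.0000° (wrapped to (-180°,180°])

-89.997 -120.003 60.000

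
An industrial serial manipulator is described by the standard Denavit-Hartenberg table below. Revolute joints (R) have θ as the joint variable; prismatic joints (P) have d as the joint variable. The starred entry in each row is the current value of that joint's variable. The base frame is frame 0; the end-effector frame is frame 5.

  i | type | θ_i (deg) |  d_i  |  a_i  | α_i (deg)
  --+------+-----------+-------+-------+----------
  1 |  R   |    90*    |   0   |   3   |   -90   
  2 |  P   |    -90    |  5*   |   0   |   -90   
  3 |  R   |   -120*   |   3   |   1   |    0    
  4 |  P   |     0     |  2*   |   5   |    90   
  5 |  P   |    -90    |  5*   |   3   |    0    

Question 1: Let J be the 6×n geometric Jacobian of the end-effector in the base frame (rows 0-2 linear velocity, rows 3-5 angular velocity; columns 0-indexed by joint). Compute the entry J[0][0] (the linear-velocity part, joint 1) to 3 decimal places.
-5.000

axis z_0 = ẑ; lever o_n−o_0 = (-7.6962,5.0000,-7.3301)
cross product → J_v[:, 0] = (-5.0000,-7.6962,0.0000)
J_ω[:, 0] = z_0
entry J[0][0] = -5.0000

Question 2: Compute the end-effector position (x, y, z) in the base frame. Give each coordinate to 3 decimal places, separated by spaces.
-7.696 5.000 -7.330

after link 1: o_1 = (0.0000, 3.0000, 0.0000)
after link 2: o_2 = (-5.0000, 3.0000, 0.0000)
after link 3: o_3 = (-5.8660, 6.0000, -0.5000)
after link 4: o_4 = (-10.1962, 8.0000, -3.0000)
after link 5: o_5 = (-7.6962, 5.0000, -7.3301)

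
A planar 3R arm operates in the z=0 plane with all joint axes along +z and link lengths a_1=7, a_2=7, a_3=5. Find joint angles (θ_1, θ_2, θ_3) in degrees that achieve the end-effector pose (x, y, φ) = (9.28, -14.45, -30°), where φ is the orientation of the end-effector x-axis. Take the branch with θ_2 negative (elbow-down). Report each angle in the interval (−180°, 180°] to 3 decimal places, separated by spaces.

-45.003 -44.994 59.997

wrist centre = target − a_3·(cos φ, sin φ) = (4.9499, -11.9500)
cos θ_2 = (167.3037−7²−7²)/(2·7·7) = 0.7072; θ_2 = -44.9940° (elbow-down)
β = atan2(-11.9500,4.9499) = -67.4999°; ψ = atan2(-4.9492,11.9503) = -22.4970°
θ_1 = β − ψ = -45.0029°
θ_3 = φ − θ_1 − θ_2 = 59.9969° (wrapped to (-180°,180°])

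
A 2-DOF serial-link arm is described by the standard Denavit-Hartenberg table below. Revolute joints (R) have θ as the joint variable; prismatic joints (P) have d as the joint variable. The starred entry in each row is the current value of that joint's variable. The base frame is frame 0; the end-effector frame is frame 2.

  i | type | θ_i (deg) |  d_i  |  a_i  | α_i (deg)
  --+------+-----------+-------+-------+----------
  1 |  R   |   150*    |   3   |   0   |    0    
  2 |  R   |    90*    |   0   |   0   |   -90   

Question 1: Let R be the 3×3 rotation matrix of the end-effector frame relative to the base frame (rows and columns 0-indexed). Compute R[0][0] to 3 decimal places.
End-effector x-axis (col 0 of R) = (-0.5000,-0.8660,0.0000)
R[0][0] = -0.5000

-0.500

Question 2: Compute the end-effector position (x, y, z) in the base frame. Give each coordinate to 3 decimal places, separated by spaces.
after link 1: o_1 = (0.0000, 0.0000, 3.0000)
after link 2: o_2 = (0.0000, 0.0000, 3.0000)

0.000 0.000 3.000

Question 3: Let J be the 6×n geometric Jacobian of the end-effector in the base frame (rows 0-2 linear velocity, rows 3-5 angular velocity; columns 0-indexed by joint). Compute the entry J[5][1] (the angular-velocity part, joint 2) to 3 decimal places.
1.000

axis z_1 = (0.0000,0.0000,1.0000); lever o_n−o_1 = (0.0000,0.0000,0.0000)
cross product → J_v[:, 1] = (0.0000,0.0000,0.0000)
J_ω[:, 1] = z_1
entry J[5][1] = 1.0000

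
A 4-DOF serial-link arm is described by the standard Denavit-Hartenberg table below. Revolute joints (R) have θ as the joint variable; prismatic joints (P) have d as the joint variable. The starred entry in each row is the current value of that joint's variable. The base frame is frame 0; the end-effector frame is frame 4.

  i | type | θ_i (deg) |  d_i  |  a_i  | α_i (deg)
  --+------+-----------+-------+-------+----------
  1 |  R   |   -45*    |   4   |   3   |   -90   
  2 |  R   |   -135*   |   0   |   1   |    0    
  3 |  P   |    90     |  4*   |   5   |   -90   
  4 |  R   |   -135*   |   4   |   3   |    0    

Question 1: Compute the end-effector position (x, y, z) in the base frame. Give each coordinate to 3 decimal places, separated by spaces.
9.389 -0.732 3.914

after link 1: o_1 = (2.1213, -2.1213, 4.0000)
after link 2: o_2 = (1.6213, -1.6213, 4.7071)
after link 3: o_3 = (6.9497, -1.2929, 8.2426)
after link 4: o_4 = (9.3891, -0.7322, 3.9142)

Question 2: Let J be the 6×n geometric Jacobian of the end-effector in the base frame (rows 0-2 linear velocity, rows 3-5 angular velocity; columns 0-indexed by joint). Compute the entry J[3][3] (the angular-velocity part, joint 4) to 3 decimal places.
axis z_3 = (0.5000,-0.5000,-0.7071); lever o_n−o_3 = (2.4393,0.5607,-4.3284)
cross product → J_v[:, 3] = (2.5607,0.4393,1.5000)
J_ω[:, 3] = z_3
entry J[3][3] = 0.5000

0.500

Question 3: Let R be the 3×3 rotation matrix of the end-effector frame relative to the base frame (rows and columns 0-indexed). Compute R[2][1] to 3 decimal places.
0.500

End-effector y-axis (col 1 of R) = (0.8536,0.1464,0.5000)
R[2][1] = 0.5000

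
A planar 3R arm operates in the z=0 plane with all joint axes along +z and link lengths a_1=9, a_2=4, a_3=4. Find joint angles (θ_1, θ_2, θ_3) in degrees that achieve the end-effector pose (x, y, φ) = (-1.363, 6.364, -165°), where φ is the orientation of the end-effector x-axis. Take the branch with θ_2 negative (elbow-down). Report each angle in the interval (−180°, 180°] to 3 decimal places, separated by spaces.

97.656 -119.997 -142.659

wrist centre = target − a_3·(cos φ, sin φ) = (2.5007, 7.3993)
cos θ_2 = (61.0028−9²−4²)/(2·9·4) = -0.5000; θ_2 = -119.9974° (elbow-down)
β = atan2(7.3993,2.5007) = 71.3265°; ψ = atan2(-3.4642,7.0002) = -26.3296°
θ_1 = β − ψ = 97.6561°
θ_3 = φ − θ_1 − θ_2 = -142.6587° (wrapped to (-180°,180°])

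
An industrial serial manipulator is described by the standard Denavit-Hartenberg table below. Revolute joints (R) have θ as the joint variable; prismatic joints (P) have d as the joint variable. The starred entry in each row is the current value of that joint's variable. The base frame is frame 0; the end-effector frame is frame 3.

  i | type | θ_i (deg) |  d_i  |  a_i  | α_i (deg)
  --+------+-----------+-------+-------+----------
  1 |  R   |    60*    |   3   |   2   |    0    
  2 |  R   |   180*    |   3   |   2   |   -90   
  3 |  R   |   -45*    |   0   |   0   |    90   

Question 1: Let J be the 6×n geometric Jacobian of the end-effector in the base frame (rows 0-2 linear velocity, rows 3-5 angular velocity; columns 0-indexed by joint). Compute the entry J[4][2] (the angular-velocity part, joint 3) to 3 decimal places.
axis z_2 = (0.8660,-0.5000,0.0000); lever o_n−o_2 = (0.0000,0.0000,0.0000)
cross product → J_v[:, 2] = (-0.0000,0.0000,0.0000)
J_ω[:, 2] = z_2
entry J[4][2] = -0.5000

-0.500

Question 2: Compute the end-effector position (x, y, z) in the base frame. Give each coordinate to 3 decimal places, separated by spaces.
-0.000 0.000 6.000

after link 1: o_1 = (1.0000, 1.7321, 3.0000)
after link 2: o_2 = (-0.0000, 0.0000, 6.0000)
after link 3: o_3 = (-0.0000, 0.0000, 6.0000)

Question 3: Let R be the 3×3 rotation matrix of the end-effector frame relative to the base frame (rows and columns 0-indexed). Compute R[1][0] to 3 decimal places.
End-effector x-axis (col 0 of R) = (-0.3536,-0.6124,0.7071)
R[1][0] = -0.6124

-0.612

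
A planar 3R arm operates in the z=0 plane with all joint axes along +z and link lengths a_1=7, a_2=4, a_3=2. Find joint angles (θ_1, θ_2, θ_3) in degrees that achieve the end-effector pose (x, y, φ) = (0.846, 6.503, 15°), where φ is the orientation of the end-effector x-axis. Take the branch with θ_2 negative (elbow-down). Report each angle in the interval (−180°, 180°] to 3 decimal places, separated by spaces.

134.997 -119.996 -0.002

wrist centre = target − a_3·(cos φ, sin φ) = (-1.0859, 5.9854)
cos θ_2 = (37.0036−7²−4²)/(2·7·4) = -0.4999; θ_2 = -119.9957° (elbow-down)
β = atan2(5.9854,-1.0859) = 100.2826°; ψ = atan2(-3.4643,5.0003) = -34.7148°
θ_1 = β − ψ = 134.9974°
θ_3 = φ − θ_1 − θ_2 = -0.0017° (wrapped to (-180°,180°])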